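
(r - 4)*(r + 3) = r^2 - r - 12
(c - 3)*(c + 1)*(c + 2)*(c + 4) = c^4 + 4*c^3 - 7*c^2 - 34*c - 24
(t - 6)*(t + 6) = t^2 - 36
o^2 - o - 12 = (o - 4)*(o + 3)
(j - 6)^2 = j^2 - 12*j + 36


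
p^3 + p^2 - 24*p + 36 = (p - 3)*(p - 2)*(p + 6)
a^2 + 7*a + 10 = (a + 2)*(a + 5)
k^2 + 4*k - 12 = (k - 2)*(k + 6)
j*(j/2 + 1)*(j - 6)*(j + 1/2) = j^4/2 - 7*j^3/4 - 7*j^2 - 3*j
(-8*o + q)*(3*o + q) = -24*o^2 - 5*o*q + q^2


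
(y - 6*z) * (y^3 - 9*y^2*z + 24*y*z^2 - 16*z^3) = y^4 - 15*y^3*z + 78*y^2*z^2 - 160*y*z^3 + 96*z^4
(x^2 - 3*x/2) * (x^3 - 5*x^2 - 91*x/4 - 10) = x^5 - 13*x^4/2 - 61*x^3/4 + 193*x^2/8 + 15*x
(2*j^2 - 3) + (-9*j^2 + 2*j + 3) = -7*j^2 + 2*j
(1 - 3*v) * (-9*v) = 27*v^2 - 9*v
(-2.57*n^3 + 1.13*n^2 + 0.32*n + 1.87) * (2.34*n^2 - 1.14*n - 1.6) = -6.0138*n^5 + 5.574*n^4 + 3.5726*n^3 + 2.203*n^2 - 2.6438*n - 2.992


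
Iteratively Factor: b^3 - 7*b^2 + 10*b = (b)*(b^2 - 7*b + 10) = b*(b - 5)*(b - 2)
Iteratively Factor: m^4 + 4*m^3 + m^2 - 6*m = (m + 3)*(m^3 + m^2 - 2*m) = (m + 2)*(m + 3)*(m^2 - m) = (m - 1)*(m + 2)*(m + 3)*(m)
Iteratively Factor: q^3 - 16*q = (q - 4)*(q^2 + 4*q) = q*(q - 4)*(q + 4)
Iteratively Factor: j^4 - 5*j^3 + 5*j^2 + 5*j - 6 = (j + 1)*(j^3 - 6*j^2 + 11*j - 6) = (j - 1)*(j + 1)*(j^2 - 5*j + 6) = (j - 3)*(j - 1)*(j + 1)*(j - 2)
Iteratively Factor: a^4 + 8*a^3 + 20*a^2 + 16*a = (a)*(a^3 + 8*a^2 + 20*a + 16) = a*(a + 4)*(a^2 + 4*a + 4) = a*(a + 2)*(a + 4)*(a + 2)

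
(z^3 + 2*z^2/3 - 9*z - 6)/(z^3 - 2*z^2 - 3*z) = (z^2 + 11*z/3 + 2)/(z*(z + 1))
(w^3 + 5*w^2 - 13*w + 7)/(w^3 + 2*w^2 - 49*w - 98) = (w^2 - 2*w + 1)/(w^2 - 5*w - 14)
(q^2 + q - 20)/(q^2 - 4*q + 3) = (q^2 + q - 20)/(q^2 - 4*q + 3)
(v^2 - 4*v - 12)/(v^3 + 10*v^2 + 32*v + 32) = (v - 6)/(v^2 + 8*v + 16)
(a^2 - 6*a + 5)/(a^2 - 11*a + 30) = (a - 1)/(a - 6)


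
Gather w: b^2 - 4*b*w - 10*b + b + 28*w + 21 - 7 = b^2 - 9*b + w*(28 - 4*b) + 14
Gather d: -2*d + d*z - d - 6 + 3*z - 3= d*(z - 3) + 3*z - 9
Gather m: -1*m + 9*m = 8*m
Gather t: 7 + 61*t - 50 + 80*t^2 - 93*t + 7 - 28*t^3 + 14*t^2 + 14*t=-28*t^3 + 94*t^2 - 18*t - 36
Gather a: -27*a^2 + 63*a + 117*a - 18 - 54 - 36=-27*a^2 + 180*a - 108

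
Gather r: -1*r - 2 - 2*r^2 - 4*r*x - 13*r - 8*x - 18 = -2*r^2 + r*(-4*x - 14) - 8*x - 20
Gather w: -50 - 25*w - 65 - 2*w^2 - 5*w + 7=-2*w^2 - 30*w - 108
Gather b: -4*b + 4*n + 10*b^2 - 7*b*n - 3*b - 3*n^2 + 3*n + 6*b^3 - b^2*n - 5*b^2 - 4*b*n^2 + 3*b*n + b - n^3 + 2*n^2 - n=6*b^3 + b^2*(5 - n) + b*(-4*n^2 - 4*n - 6) - n^3 - n^2 + 6*n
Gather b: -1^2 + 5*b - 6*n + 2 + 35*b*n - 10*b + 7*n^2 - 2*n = b*(35*n - 5) + 7*n^2 - 8*n + 1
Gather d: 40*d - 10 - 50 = 40*d - 60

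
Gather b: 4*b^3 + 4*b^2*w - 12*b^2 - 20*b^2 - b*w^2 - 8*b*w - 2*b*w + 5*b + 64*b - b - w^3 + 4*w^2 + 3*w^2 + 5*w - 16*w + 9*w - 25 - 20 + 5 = 4*b^3 + b^2*(4*w - 32) + b*(-w^2 - 10*w + 68) - w^3 + 7*w^2 - 2*w - 40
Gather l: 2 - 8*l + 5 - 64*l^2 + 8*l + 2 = 9 - 64*l^2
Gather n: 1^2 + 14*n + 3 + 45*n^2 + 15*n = 45*n^2 + 29*n + 4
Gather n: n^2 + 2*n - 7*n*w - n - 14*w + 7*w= n^2 + n*(1 - 7*w) - 7*w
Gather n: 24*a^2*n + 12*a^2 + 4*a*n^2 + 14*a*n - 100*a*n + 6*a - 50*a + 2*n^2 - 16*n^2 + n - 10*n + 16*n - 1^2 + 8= 12*a^2 - 44*a + n^2*(4*a - 14) + n*(24*a^2 - 86*a + 7) + 7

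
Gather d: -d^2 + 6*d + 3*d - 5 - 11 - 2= -d^2 + 9*d - 18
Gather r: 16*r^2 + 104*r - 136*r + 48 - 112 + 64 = 16*r^2 - 32*r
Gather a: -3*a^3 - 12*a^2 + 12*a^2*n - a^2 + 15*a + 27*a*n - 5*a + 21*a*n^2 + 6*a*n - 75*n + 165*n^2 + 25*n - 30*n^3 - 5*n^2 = -3*a^3 + a^2*(12*n - 13) + a*(21*n^2 + 33*n + 10) - 30*n^3 + 160*n^2 - 50*n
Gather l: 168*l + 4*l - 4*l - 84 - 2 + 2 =168*l - 84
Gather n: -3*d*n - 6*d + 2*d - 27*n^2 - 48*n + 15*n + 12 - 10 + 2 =-4*d - 27*n^2 + n*(-3*d - 33) + 4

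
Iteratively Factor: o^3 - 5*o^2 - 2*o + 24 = (o - 4)*(o^2 - o - 6) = (o - 4)*(o - 3)*(o + 2)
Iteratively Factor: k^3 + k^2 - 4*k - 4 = (k + 2)*(k^2 - k - 2) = (k - 2)*(k + 2)*(k + 1)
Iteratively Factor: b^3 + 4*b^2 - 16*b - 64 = (b - 4)*(b^2 + 8*b + 16) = (b - 4)*(b + 4)*(b + 4)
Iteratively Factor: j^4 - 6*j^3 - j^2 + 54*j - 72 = (j - 3)*(j^3 - 3*j^2 - 10*j + 24) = (j - 3)*(j + 3)*(j^2 - 6*j + 8) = (j - 4)*(j - 3)*(j + 3)*(j - 2)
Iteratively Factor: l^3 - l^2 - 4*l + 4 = (l - 1)*(l^2 - 4) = (l - 2)*(l - 1)*(l + 2)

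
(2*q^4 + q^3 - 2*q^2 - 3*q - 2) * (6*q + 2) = 12*q^5 + 10*q^4 - 10*q^3 - 22*q^2 - 18*q - 4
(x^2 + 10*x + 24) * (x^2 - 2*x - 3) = x^4 + 8*x^3 + x^2 - 78*x - 72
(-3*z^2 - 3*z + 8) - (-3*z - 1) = 9 - 3*z^2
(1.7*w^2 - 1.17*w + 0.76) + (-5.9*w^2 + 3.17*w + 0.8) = -4.2*w^2 + 2.0*w + 1.56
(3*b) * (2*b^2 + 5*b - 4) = 6*b^3 + 15*b^2 - 12*b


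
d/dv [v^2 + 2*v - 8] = 2*v + 2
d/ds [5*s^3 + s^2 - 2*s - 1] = 15*s^2 + 2*s - 2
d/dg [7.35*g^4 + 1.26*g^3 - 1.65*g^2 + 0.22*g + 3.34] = 29.4*g^3 + 3.78*g^2 - 3.3*g + 0.22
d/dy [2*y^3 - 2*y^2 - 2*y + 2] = 6*y^2 - 4*y - 2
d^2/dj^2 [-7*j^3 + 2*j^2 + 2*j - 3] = 4 - 42*j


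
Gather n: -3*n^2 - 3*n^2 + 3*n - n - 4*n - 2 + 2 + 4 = -6*n^2 - 2*n + 4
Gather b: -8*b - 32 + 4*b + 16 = -4*b - 16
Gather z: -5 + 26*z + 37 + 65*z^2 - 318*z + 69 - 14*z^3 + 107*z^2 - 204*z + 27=-14*z^3 + 172*z^2 - 496*z + 128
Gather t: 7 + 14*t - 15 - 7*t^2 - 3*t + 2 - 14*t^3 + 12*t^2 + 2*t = -14*t^3 + 5*t^2 + 13*t - 6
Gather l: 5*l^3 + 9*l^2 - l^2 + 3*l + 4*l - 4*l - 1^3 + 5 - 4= 5*l^3 + 8*l^2 + 3*l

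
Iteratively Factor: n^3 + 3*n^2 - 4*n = (n + 4)*(n^2 - n) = (n - 1)*(n + 4)*(n)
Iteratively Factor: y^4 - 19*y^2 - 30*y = (y + 3)*(y^3 - 3*y^2 - 10*y) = (y + 2)*(y + 3)*(y^2 - 5*y) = y*(y + 2)*(y + 3)*(y - 5)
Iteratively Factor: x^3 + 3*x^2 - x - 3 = (x + 3)*(x^2 - 1) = (x + 1)*(x + 3)*(x - 1)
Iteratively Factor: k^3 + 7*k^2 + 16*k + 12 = (k + 2)*(k^2 + 5*k + 6) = (k + 2)^2*(k + 3)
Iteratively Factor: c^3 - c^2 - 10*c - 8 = (c + 1)*(c^2 - 2*c - 8) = (c + 1)*(c + 2)*(c - 4)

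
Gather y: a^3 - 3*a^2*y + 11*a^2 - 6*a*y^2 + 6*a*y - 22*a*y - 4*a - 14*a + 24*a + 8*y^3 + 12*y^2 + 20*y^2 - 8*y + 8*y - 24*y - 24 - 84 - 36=a^3 + 11*a^2 + 6*a + 8*y^3 + y^2*(32 - 6*a) + y*(-3*a^2 - 16*a - 24) - 144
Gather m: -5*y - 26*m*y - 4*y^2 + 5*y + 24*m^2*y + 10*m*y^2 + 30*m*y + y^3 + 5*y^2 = 24*m^2*y + m*(10*y^2 + 4*y) + y^3 + y^2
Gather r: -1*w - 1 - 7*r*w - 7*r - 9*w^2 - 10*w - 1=r*(-7*w - 7) - 9*w^2 - 11*w - 2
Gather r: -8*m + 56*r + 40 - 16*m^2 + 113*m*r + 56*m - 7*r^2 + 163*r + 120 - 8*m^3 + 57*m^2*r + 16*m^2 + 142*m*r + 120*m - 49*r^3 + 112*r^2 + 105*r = -8*m^3 + 168*m - 49*r^3 + 105*r^2 + r*(57*m^2 + 255*m + 324) + 160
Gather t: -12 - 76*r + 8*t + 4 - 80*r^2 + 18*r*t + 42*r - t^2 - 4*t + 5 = -80*r^2 - 34*r - t^2 + t*(18*r + 4) - 3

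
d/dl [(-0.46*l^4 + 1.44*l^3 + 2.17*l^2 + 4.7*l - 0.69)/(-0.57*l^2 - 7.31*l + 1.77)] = (0.5244*l^5 + 9.267*l^4 - 24.3096*l^3 - 5.5373*l^2 + 6.8952*l + 3.2751)/(0.3249*l^4 + 8.3334*l^3 + 51.4183*l^2 - 25.8774*l + 3.1329)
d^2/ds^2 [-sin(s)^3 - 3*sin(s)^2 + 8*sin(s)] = 9*sin(s)^3 + 12*sin(s)^2 - 14*sin(s) - 6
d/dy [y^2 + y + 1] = 2*y + 1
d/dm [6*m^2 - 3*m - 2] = 12*m - 3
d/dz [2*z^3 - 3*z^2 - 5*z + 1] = 6*z^2 - 6*z - 5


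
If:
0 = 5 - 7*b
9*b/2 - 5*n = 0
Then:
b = 5/7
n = 9/14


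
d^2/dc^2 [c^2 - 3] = 2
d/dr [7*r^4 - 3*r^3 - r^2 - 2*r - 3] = 28*r^3 - 9*r^2 - 2*r - 2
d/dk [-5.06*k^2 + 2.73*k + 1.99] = 2.73 - 10.12*k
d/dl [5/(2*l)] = -5/(2*l^2)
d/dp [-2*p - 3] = -2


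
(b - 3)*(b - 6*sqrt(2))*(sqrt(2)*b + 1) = sqrt(2)*b^3 - 11*b^2 - 3*sqrt(2)*b^2 - 6*sqrt(2)*b + 33*b + 18*sqrt(2)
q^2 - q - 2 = (q - 2)*(q + 1)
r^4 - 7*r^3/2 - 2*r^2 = r^2*(r - 4)*(r + 1/2)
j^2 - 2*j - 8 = (j - 4)*(j + 2)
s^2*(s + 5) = s^3 + 5*s^2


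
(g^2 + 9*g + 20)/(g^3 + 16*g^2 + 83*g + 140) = 1/(g + 7)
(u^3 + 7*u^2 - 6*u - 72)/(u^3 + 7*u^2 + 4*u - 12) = (u^2 + u - 12)/(u^2 + u - 2)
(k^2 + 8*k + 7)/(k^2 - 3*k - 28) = (k^2 + 8*k + 7)/(k^2 - 3*k - 28)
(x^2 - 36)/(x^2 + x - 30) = (x - 6)/(x - 5)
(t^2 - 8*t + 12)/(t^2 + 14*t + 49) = (t^2 - 8*t + 12)/(t^2 + 14*t + 49)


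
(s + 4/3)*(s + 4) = s^2 + 16*s/3 + 16/3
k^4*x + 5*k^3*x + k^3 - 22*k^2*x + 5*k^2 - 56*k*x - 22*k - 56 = (k - 4)*(k + 2)*(k + 7)*(k*x + 1)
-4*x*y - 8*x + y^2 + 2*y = (-4*x + y)*(y + 2)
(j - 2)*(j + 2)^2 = j^3 + 2*j^2 - 4*j - 8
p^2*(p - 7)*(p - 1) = p^4 - 8*p^3 + 7*p^2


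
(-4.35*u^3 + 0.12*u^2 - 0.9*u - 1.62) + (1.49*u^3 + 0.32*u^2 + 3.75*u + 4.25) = -2.86*u^3 + 0.44*u^2 + 2.85*u + 2.63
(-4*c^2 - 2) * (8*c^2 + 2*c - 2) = -32*c^4 - 8*c^3 - 8*c^2 - 4*c + 4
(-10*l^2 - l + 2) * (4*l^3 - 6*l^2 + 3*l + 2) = -40*l^5 + 56*l^4 - 16*l^3 - 35*l^2 + 4*l + 4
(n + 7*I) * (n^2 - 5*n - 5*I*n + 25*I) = n^3 - 5*n^2 + 2*I*n^2 + 35*n - 10*I*n - 175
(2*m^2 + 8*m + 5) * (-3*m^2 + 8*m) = -6*m^4 - 8*m^3 + 49*m^2 + 40*m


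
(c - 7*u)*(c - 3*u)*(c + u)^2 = c^4 - 8*c^3*u + 2*c^2*u^2 + 32*c*u^3 + 21*u^4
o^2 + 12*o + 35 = (o + 5)*(o + 7)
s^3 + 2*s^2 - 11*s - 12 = (s - 3)*(s + 1)*(s + 4)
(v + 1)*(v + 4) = v^2 + 5*v + 4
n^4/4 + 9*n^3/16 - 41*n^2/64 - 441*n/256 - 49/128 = (n/4 + 1/2)*(n - 7/4)*(n + 1/4)*(n + 7/4)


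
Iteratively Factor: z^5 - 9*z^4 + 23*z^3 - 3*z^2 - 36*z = (z - 3)*(z^4 - 6*z^3 + 5*z^2 + 12*z) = (z - 4)*(z - 3)*(z^3 - 2*z^2 - 3*z) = (z - 4)*(z - 3)*(z + 1)*(z^2 - 3*z) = z*(z - 4)*(z - 3)*(z + 1)*(z - 3)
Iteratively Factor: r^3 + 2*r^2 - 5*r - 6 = (r + 1)*(r^2 + r - 6) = (r + 1)*(r + 3)*(r - 2)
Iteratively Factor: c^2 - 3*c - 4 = (c - 4)*(c + 1)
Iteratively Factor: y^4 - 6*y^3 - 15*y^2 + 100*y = (y + 4)*(y^3 - 10*y^2 + 25*y) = (y - 5)*(y + 4)*(y^2 - 5*y) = (y - 5)^2*(y + 4)*(y)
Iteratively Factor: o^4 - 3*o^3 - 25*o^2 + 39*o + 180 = (o - 5)*(o^3 + 2*o^2 - 15*o - 36) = (o - 5)*(o + 3)*(o^2 - o - 12) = (o - 5)*(o + 3)^2*(o - 4)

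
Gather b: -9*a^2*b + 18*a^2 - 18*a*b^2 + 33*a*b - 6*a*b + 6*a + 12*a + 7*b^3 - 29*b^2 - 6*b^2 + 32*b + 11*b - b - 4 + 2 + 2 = 18*a^2 + 18*a + 7*b^3 + b^2*(-18*a - 35) + b*(-9*a^2 + 27*a + 42)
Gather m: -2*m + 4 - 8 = -2*m - 4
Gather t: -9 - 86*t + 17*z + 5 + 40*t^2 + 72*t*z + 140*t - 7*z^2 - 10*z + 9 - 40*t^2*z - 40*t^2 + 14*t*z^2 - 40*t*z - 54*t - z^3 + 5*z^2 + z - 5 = -40*t^2*z + t*(14*z^2 + 32*z) - z^3 - 2*z^2 + 8*z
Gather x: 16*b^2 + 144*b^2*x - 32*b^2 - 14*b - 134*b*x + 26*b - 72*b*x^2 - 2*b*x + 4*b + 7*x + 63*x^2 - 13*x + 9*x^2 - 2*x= -16*b^2 + 16*b + x^2*(72 - 72*b) + x*(144*b^2 - 136*b - 8)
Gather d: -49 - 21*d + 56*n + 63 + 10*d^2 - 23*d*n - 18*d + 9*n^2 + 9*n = 10*d^2 + d*(-23*n - 39) + 9*n^2 + 65*n + 14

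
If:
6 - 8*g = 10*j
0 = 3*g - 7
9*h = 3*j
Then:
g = 7/3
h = -19/45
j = -19/15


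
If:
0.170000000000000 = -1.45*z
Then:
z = -0.12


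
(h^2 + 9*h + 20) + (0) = h^2 + 9*h + 20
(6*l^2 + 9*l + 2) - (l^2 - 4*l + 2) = 5*l^2 + 13*l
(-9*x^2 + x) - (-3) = -9*x^2 + x + 3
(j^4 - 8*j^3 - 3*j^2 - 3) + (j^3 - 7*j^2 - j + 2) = j^4 - 7*j^3 - 10*j^2 - j - 1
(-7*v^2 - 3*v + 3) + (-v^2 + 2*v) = -8*v^2 - v + 3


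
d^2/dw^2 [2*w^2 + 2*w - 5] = 4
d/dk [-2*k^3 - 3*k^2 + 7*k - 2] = -6*k^2 - 6*k + 7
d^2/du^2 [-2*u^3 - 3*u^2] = -12*u - 6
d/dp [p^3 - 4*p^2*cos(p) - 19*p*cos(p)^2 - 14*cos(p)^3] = 4*p^2*sin(p) + 3*p^2 + 19*p*sin(2*p) - 8*p*cos(p) + 42*sin(p)*cos(p)^2 - 19*cos(p)^2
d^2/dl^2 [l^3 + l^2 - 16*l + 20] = 6*l + 2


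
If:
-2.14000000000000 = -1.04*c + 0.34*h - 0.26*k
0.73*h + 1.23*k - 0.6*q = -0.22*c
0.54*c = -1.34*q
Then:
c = -2.48148148148148*q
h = -4.73087231968811*q - 4.32927631578947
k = 3.73940058479532*q + 2.56940789473684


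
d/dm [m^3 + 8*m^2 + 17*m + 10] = 3*m^2 + 16*m + 17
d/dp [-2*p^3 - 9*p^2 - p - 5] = -6*p^2 - 18*p - 1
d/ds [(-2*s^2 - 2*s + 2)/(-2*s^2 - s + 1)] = 2*s*(2 - s)/(4*s^4 + 4*s^3 - 3*s^2 - 2*s + 1)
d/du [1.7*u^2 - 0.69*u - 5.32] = 3.4*u - 0.69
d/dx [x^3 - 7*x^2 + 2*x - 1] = 3*x^2 - 14*x + 2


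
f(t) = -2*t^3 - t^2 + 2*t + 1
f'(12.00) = -886.00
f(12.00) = -3575.00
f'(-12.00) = -838.00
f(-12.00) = 3289.00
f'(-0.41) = 1.81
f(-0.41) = 0.15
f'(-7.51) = -321.38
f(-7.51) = 776.71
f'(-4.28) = -99.35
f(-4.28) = 130.93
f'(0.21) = 1.32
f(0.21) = 1.36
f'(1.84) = -21.99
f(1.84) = -11.16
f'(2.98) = -57.24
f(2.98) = -54.85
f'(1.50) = -14.50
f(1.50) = -5.00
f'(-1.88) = -15.45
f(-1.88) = 6.99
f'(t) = -6*t^2 - 2*t + 2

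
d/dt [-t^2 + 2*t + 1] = 2 - 2*t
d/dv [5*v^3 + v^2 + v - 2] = 15*v^2 + 2*v + 1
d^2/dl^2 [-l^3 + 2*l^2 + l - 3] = 4 - 6*l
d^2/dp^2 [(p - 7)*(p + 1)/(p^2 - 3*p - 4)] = -6/(p^3 - 12*p^2 + 48*p - 64)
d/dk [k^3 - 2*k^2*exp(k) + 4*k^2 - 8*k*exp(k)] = -2*k^2*exp(k) + 3*k^2 - 12*k*exp(k) + 8*k - 8*exp(k)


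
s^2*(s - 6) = s^3 - 6*s^2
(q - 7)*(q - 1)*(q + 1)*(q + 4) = q^4 - 3*q^3 - 29*q^2 + 3*q + 28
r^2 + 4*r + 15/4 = (r + 3/2)*(r + 5/2)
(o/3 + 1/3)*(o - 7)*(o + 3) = o^3/3 - o^2 - 25*o/3 - 7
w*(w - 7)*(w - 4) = w^3 - 11*w^2 + 28*w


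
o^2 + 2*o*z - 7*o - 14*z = (o - 7)*(o + 2*z)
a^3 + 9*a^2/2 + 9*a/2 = a*(a + 3/2)*(a + 3)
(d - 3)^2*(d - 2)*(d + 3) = d^4 - 5*d^3 - 3*d^2 + 45*d - 54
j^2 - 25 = (j - 5)*(j + 5)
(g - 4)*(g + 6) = g^2 + 2*g - 24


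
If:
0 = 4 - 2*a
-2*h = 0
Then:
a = 2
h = 0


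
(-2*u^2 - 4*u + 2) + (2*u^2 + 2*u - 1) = 1 - 2*u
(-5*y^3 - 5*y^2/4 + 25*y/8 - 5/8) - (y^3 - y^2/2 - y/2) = -6*y^3 - 3*y^2/4 + 29*y/8 - 5/8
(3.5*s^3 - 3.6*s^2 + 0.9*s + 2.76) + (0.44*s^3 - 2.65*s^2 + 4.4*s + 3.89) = 3.94*s^3 - 6.25*s^2 + 5.3*s + 6.65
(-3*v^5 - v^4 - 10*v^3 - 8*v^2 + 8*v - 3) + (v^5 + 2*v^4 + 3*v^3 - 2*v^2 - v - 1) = -2*v^5 + v^4 - 7*v^3 - 10*v^2 + 7*v - 4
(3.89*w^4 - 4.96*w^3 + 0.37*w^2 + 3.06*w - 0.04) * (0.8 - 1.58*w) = -6.1462*w^5 + 10.9488*w^4 - 4.5526*w^3 - 4.5388*w^2 + 2.5112*w - 0.032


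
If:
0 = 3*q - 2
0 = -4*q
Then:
No Solution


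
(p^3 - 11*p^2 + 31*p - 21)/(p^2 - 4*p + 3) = p - 7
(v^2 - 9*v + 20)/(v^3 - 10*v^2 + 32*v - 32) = (v - 5)/(v^2 - 6*v + 8)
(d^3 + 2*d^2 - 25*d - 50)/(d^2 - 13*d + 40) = (d^2 + 7*d + 10)/(d - 8)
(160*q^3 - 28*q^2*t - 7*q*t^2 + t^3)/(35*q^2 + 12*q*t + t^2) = (32*q^2 - 12*q*t + t^2)/(7*q + t)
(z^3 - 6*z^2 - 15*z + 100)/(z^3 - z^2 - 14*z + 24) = (z^2 - 10*z + 25)/(z^2 - 5*z + 6)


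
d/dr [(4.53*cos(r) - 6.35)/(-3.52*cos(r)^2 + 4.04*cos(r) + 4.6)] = (-15.9456*cos(r)^2 + 44.704*cos(r) - 46.492)*sin(r)/(12.3904*cos(r)^4 - 28.4416*cos(r)^3 - 16.0624*cos(r)^2 + 37.168*cos(r) + 21.16)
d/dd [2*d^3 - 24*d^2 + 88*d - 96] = 6*d^2 - 48*d + 88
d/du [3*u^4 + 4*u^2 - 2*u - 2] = 12*u^3 + 8*u - 2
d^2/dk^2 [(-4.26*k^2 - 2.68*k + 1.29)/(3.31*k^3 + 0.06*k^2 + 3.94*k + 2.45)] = (-93.345972*k^6 - 176.174088*k^5 + 499.745124*k^4 + 559.64642*k^3 + 365.52714*k^2 - 58.574034*k + 40.270408)/(36.264691*k^9 + 1.972098*k^8 + 129.53685*k^7 + 85.222455*k^6 + 157.11132*k^5 + 194.529288*k^4 + 124.242889*k^3 + 115.17891*k^2 + 70.94955*k + 14.706125)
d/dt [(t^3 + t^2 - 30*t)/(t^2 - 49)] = (t^4 - 117*t^2 - 98*t + 1470)/(t^4 - 98*t^2 + 2401)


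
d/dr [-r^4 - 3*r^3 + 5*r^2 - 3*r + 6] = -4*r^3 - 9*r^2 + 10*r - 3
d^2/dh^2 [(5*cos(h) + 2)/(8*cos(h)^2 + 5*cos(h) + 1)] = (-720*(1 - cos(2*h))^2*cos(h) - 78*(1 - cos(2*h))^2 + 885*cos(h) + 183*cos(2*h)/2 - 480*cos(3*h) + 160*cos(5*h) + 843/2)/(5*cos(h) + 4*cos(2*h) + 5)^3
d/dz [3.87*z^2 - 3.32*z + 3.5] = 7.74*z - 3.32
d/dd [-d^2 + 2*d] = 2 - 2*d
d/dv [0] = 0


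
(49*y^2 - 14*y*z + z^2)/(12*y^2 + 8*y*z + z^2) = (49*y^2 - 14*y*z + z^2)/(12*y^2 + 8*y*z + z^2)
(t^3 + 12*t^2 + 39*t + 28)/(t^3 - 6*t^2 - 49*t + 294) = (t^2 + 5*t + 4)/(t^2 - 13*t + 42)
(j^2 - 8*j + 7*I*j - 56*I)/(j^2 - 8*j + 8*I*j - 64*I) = (j + 7*I)/(j + 8*I)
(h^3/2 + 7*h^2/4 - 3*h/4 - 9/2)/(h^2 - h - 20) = (-2*h^3 - 7*h^2 + 3*h + 18)/(4*(-h^2 + h + 20))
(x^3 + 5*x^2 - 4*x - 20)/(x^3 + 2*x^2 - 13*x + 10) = (x + 2)/(x - 1)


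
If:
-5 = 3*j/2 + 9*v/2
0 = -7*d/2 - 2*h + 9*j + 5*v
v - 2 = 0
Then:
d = -4*h/7 - 148/7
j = -28/3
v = 2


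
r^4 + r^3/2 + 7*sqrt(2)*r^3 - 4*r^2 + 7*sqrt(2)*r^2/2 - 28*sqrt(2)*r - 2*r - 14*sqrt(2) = (r - 2)*(r + 1/2)*(r + 2)*(r + 7*sqrt(2))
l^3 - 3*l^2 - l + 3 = (l - 3)*(l - 1)*(l + 1)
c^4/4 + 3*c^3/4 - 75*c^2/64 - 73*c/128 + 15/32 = (c/4 + 1)*(c - 5/4)*(c - 1/2)*(c + 3/4)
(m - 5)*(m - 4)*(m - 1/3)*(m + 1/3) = m^4 - 9*m^3 + 179*m^2/9 + m - 20/9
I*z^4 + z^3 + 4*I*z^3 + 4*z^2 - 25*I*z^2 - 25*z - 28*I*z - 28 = (z - 4)*(z + 1)*(z + 7)*(I*z + 1)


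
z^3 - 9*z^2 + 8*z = z*(z - 8)*(z - 1)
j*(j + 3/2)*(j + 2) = j^3 + 7*j^2/2 + 3*j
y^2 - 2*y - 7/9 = (y - 7/3)*(y + 1/3)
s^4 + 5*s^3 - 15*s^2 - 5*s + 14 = (s - 2)*(s - 1)*(s + 1)*(s + 7)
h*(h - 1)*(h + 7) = h^3 + 6*h^2 - 7*h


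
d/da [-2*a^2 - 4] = -4*a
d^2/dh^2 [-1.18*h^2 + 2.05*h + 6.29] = -2.36000000000000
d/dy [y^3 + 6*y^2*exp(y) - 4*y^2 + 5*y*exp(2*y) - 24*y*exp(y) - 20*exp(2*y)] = 6*y^2*exp(y) + 3*y^2 + 10*y*exp(2*y) - 12*y*exp(y) - 8*y - 35*exp(2*y) - 24*exp(y)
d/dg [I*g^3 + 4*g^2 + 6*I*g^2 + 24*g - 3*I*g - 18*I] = 3*I*g^2 + g*(8 + 12*I) + 24 - 3*I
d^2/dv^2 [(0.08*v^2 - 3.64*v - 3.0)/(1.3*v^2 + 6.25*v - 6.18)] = (-13.6032*v^3 - 26.56368*v^2 - 321.71256*v - 557.658216)/(2.197*v^6 + 31.6875*v^5 + 121.01115*v^4 - 57.134375*v^3 - 575.26839*v^2 + 716.1075*v - 236.029032)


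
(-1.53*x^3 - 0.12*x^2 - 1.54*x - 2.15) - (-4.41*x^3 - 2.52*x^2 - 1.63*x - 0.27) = 2.88*x^3 + 2.4*x^2 + 0.0899999999999999*x - 1.88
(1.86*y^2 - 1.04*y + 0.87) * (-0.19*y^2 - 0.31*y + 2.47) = -0.3534*y^4 - 0.379*y^3 + 4.7513*y^2 - 2.8385*y + 2.1489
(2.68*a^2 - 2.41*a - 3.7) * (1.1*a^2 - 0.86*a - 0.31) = 2.948*a^4 - 4.9558*a^3 - 2.8282*a^2 + 3.9291*a + 1.147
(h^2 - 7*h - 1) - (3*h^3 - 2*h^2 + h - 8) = -3*h^3 + 3*h^2 - 8*h + 7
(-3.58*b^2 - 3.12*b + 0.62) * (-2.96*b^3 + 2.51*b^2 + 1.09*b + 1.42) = 10.5968*b^5 + 0.249400000000001*b^4 - 13.5686*b^3 - 6.9282*b^2 - 3.7546*b + 0.8804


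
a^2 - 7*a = a*(a - 7)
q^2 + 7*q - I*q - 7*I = (q + 7)*(q - I)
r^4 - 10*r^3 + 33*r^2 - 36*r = r*(r - 4)*(r - 3)^2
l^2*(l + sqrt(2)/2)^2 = l^4 + sqrt(2)*l^3 + l^2/2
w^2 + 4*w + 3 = (w + 1)*(w + 3)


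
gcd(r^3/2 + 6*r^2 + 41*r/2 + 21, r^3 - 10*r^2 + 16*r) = 1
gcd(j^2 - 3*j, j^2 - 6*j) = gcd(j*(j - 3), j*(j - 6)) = j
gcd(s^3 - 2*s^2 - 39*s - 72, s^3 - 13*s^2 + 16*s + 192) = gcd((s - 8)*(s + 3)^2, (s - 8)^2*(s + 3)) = s^2 - 5*s - 24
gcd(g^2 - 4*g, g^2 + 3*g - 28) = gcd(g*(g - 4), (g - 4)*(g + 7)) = g - 4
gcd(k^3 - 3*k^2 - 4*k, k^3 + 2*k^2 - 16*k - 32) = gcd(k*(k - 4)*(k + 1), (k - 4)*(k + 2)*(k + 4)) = k - 4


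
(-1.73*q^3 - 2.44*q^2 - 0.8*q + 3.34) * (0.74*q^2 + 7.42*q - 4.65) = -1.2802*q^5 - 14.6422*q^4 - 10.6523*q^3 + 7.8816*q^2 + 28.5028*q - 15.531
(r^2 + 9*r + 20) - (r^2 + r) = 8*r + 20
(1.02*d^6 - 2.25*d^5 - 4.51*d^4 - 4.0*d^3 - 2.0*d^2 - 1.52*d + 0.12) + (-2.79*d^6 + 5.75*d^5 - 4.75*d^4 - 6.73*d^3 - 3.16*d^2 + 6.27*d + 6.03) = -1.77*d^6 + 3.5*d^5 - 9.26*d^4 - 10.73*d^3 - 5.16*d^2 + 4.75*d + 6.15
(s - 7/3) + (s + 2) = 2*s - 1/3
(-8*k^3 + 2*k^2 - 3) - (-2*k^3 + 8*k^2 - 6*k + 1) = -6*k^3 - 6*k^2 + 6*k - 4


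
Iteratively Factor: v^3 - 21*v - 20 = (v + 1)*(v^2 - v - 20) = (v - 5)*(v + 1)*(v + 4)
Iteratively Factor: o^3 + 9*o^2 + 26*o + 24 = (o + 4)*(o^2 + 5*o + 6) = (o + 2)*(o + 4)*(o + 3)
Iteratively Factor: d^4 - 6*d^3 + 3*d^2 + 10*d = (d - 5)*(d^3 - d^2 - 2*d) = (d - 5)*(d + 1)*(d^2 - 2*d) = d*(d - 5)*(d + 1)*(d - 2)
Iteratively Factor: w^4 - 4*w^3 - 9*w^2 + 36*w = (w + 3)*(w^3 - 7*w^2 + 12*w) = (w - 4)*(w + 3)*(w^2 - 3*w) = (w - 4)*(w - 3)*(w + 3)*(w)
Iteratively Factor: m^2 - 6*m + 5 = (m - 1)*(m - 5)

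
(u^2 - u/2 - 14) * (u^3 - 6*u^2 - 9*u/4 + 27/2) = u^5 - 13*u^4/2 - 53*u^3/4 + 789*u^2/8 + 99*u/4 - 189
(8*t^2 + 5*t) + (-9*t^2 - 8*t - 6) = -t^2 - 3*t - 6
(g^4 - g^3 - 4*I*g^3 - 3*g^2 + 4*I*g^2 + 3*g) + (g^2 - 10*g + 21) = g^4 - g^3 - 4*I*g^3 - 2*g^2 + 4*I*g^2 - 7*g + 21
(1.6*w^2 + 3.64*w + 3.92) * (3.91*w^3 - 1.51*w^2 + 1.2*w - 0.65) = 6.256*w^5 + 11.8164*w^4 + 11.7508*w^3 - 2.5912*w^2 + 2.338*w - 2.548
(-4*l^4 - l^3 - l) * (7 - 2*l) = 8*l^5 - 26*l^4 - 7*l^3 + 2*l^2 - 7*l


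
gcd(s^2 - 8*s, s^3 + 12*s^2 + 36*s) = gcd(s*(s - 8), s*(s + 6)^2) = s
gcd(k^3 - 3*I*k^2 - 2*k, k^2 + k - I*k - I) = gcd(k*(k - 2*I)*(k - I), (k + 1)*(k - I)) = k - I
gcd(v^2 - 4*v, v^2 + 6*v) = v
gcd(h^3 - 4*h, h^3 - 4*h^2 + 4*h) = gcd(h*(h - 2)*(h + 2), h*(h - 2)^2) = h^2 - 2*h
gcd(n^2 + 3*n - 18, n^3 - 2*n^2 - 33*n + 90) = n^2 + 3*n - 18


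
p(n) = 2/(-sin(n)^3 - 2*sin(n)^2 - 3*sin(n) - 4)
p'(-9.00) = -0.37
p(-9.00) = -0.66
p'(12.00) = 0.37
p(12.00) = -0.71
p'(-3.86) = -0.21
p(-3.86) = -0.28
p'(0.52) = 0.27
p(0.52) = -0.33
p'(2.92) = -0.35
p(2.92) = -0.42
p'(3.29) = -0.38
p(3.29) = -0.56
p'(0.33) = 0.32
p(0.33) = -0.38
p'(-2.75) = -0.37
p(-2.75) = -0.65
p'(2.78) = -0.31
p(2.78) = -0.37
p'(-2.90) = -0.38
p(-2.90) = -0.59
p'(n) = 2*(3*sin(n)^2*cos(n) + 4*sin(n)*cos(n) + 3*cos(n))/(-sin(n)^3 - 2*sin(n)^2 - 3*sin(n) - 4)^2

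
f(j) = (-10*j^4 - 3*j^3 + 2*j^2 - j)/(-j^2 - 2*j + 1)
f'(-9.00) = -194.69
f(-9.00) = 1020.19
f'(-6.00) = -129.21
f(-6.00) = 531.91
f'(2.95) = 45.45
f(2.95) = 60.28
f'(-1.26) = 32.94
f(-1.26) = -7.64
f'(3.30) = 52.04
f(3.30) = 77.33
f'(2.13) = 30.38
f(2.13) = 29.23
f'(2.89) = 44.33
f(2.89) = 57.58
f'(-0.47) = -0.15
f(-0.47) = 0.43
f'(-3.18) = 90.26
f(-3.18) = 327.98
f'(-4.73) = -92.92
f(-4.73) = 389.37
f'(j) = (2*j + 2)*(-10*j^4 - 3*j^3 + 2*j^2 - j)/(-j^2 - 2*j + 1)^2 + (-40*j^3 - 9*j^2 + 4*j - 1)/(-j^2 - 2*j + 1)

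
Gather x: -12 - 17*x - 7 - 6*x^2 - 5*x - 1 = -6*x^2 - 22*x - 20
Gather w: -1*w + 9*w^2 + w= 9*w^2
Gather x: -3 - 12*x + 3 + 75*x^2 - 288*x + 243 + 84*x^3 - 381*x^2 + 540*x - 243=84*x^3 - 306*x^2 + 240*x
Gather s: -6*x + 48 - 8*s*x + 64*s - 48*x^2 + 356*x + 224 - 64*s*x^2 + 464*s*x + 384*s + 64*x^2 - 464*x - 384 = s*(-64*x^2 + 456*x + 448) + 16*x^2 - 114*x - 112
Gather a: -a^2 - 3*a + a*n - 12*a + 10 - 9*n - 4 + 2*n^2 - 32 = -a^2 + a*(n - 15) + 2*n^2 - 9*n - 26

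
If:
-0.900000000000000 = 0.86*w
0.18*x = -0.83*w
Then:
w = -1.05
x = 4.83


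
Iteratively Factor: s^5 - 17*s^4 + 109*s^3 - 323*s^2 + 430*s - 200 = (s - 4)*(s^4 - 13*s^3 + 57*s^2 - 95*s + 50) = (s - 5)*(s - 4)*(s^3 - 8*s^2 + 17*s - 10) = (s - 5)*(s - 4)*(s - 1)*(s^2 - 7*s + 10) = (s - 5)^2*(s - 4)*(s - 1)*(s - 2)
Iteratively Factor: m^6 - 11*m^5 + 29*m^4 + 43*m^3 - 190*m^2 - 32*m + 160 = (m - 5)*(m^5 - 6*m^4 - m^3 + 38*m^2 - 32) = (m - 5)*(m + 1)*(m^4 - 7*m^3 + 6*m^2 + 32*m - 32) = (m - 5)*(m + 1)*(m + 2)*(m^3 - 9*m^2 + 24*m - 16) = (m - 5)*(m - 4)*(m + 1)*(m + 2)*(m^2 - 5*m + 4) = (m - 5)*(m - 4)^2*(m + 1)*(m + 2)*(m - 1)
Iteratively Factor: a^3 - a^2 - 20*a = (a + 4)*(a^2 - 5*a) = a*(a + 4)*(a - 5)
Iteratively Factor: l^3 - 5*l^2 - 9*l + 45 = (l - 3)*(l^2 - 2*l - 15) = (l - 3)*(l + 3)*(l - 5)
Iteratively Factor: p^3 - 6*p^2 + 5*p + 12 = (p + 1)*(p^2 - 7*p + 12) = (p - 3)*(p + 1)*(p - 4)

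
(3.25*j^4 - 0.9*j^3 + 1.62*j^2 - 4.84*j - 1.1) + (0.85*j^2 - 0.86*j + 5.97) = 3.25*j^4 - 0.9*j^3 + 2.47*j^2 - 5.7*j + 4.87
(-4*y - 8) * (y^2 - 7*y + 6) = -4*y^3 + 20*y^2 + 32*y - 48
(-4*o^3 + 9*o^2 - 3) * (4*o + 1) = -16*o^4 + 32*o^3 + 9*o^2 - 12*o - 3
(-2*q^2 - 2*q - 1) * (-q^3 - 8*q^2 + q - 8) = 2*q^5 + 18*q^4 + 15*q^3 + 22*q^2 + 15*q + 8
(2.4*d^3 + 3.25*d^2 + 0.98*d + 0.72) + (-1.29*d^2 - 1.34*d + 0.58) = 2.4*d^3 + 1.96*d^2 - 0.36*d + 1.3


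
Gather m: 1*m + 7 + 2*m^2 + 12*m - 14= 2*m^2 + 13*m - 7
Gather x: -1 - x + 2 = 1 - x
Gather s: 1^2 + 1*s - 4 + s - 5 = 2*s - 8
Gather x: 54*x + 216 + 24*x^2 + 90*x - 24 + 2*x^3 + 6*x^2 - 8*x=2*x^3 + 30*x^2 + 136*x + 192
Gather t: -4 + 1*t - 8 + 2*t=3*t - 12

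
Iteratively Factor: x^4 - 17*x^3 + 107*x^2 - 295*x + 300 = (x - 5)*(x^3 - 12*x^2 + 47*x - 60) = (x - 5)*(x - 3)*(x^2 - 9*x + 20) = (x - 5)^2*(x - 3)*(x - 4)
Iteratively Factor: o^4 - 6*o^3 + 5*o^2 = (o - 5)*(o^3 - o^2) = o*(o - 5)*(o^2 - o) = o^2*(o - 5)*(o - 1)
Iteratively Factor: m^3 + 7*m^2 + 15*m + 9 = (m + 3)*(m^2 + 4*m + 3) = (m + 1)*(m + 3)*(m + 3)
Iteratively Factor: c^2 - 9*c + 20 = (c - 5)*(c - 4)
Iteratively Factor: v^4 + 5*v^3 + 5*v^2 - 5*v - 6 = (v + 3)*(v^3 + 2*v^2 - v - 2) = (v + 2)*(v + 3)*(v^2 - 1) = (v - 1)*(v + 2)*(v + 3)*(v + 1)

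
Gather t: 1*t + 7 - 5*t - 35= -4*t - 28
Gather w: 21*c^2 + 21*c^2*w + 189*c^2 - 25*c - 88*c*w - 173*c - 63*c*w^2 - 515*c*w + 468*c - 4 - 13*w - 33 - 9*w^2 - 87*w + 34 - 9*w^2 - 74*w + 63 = 210*c^2 + 270*c + w^2*(-63*c - 18) + w*(21*c^2 - 603*c - 174) + 60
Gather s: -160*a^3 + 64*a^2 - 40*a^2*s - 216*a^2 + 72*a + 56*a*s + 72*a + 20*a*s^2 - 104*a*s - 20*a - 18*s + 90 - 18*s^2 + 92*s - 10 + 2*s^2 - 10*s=-160*a^3 - 152*a^2 + 124*a + s^2*(20*a - 16) + s*(-40*a^2 - 48*a + 64) + 80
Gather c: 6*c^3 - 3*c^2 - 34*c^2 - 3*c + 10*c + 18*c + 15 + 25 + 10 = 6*c^3 - 37*c^2 + 25*c + 50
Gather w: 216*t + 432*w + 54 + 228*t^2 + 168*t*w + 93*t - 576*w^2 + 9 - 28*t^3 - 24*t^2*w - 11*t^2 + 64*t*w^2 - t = -28*t^3 + 217*t^2 + 308*t + w^2*(64*t - 576) + w*(-24*t^2 + 168*t + 432) + 63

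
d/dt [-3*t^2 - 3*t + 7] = -6*t - 3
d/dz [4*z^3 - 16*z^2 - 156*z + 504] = 12*z^2 - 32*z - 156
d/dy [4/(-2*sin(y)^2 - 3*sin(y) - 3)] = 4*(4*sin(y) + 3)*cos(y)/(3*sin(y) - cos(2*y) + 4)^2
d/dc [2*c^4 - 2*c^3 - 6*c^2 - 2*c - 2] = 8*c^3 - 6*c^2 - 12*c - 2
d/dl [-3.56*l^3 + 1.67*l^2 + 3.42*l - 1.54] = -10.68*l^2 + 3.34*l + 3.42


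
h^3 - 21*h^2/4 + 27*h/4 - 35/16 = (h - 7/2)*(h - 5/4)*(h - 1/2)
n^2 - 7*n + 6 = (n - 6)*(n - 1)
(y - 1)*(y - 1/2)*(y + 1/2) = y^3 - y^2 - y/4 + 1/4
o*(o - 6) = o^2 - 6*o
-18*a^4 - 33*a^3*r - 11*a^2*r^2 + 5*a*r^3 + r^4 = (-3*a + r)*(a + r)^2*(6*a + r)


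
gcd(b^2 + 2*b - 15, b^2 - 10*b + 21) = b - 3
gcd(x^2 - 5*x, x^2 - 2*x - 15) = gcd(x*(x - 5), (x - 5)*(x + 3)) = x - 5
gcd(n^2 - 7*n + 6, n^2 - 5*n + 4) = n - 1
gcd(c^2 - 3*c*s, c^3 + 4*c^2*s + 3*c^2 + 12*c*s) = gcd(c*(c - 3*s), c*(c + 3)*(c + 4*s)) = c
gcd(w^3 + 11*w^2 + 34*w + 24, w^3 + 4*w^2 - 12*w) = w + 6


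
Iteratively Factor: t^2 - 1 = (t + 1)*(t - 1)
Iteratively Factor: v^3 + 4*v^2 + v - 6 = (v + 3)*(v^2 + v - 2) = (v + 2)*(v + 3)*(v - 1)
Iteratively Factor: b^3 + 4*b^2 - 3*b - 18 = (b + 3)*(b^2 + b - 6) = (b - 2)*(b + 3)*(b + 3)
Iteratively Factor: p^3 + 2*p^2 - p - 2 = (p + 1)*(p^2 + p - 2) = (p + 1)*(p + 2)*(p - 1)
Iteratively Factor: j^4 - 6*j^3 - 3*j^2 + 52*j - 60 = (j - 2)*(j^3 - 4*j^2 - 11*j + 30) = (j - 5)*(j - 2)*(j^2 + j - 6) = (j - 5)*(j - 2)^2*(j + 3)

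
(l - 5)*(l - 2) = l^2 - 7*l + 10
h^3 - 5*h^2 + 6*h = h*(h - 3)*(h - 2)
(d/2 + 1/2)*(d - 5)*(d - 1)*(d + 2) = d^4/2 - 3*d^3/2 - 11*d^2/2 + 3*d/2 + 5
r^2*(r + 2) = r^3 + 2*r^2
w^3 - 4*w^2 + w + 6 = (w - 3)*(w - 2)*(w + 1)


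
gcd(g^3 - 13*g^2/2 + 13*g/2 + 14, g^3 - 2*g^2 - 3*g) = g + 1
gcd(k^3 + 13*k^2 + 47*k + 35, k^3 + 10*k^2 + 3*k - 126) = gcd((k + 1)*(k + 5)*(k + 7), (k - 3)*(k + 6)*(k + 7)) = k + 7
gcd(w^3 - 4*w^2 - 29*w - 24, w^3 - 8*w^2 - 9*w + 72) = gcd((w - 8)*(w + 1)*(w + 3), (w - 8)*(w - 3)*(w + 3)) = w^2 - 5*w - 24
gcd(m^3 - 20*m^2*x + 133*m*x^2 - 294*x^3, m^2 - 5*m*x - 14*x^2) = -m + 7*x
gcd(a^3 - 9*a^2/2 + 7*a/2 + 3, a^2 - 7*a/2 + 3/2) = a - 3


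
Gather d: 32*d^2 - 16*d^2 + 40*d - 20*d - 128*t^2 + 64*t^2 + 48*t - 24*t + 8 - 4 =16*d^2 + 20*d - 64*t^2 + 24*t + 4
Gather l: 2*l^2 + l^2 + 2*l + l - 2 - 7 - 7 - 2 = 3*l^2 + 3*l - 18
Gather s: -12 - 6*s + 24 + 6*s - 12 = 0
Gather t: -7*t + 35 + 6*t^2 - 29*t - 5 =6*t^2 - 36*t + 30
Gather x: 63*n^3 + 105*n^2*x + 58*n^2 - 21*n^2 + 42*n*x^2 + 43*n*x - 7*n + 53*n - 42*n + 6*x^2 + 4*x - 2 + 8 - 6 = 63*n^3 + 37*n^2 + 4*n + x^2*(42*n + 6) + x*(105*n^2 + 43*n + 4)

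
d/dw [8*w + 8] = 8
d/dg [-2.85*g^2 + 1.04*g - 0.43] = 1.04 - 5.7*g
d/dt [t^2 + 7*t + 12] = 2*t + 7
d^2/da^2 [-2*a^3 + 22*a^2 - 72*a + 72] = 44 - 12*a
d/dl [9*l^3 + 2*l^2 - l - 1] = 27*l^2 + 4*l - 1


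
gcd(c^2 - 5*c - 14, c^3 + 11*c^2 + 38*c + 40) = c + 2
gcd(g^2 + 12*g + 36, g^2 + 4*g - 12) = g + 6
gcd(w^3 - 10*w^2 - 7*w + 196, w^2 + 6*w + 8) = w + 4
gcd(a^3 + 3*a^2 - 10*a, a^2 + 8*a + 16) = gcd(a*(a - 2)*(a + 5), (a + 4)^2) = 1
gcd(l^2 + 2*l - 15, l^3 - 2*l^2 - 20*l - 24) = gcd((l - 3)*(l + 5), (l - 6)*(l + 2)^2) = 1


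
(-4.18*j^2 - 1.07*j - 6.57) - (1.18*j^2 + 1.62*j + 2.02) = -5.36*j^2 - 2.69*j - 8.59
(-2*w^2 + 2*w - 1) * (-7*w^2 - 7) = 14*w^4 - 14*w^3 + 21*w^2 - 14*w + 7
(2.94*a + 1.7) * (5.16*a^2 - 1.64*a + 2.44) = 15.1704*a^3 + 3.9504*a^2 + 4.3856*a + 4.148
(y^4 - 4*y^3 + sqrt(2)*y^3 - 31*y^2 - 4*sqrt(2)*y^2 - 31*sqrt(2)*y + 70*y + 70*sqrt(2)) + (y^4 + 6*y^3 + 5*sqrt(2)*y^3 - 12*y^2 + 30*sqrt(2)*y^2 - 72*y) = 2*y^4 + 2*y^3 + 6*sqrt(2)*y^3 - 43*y^2 + 26*sqrt(2)*y^2 - 31*sqrt(2)*y - 2*y + 70*sqrt(2)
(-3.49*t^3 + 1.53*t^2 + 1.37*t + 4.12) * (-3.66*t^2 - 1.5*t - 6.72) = 12.7734*t^5 - 0.3648*t^4 + 16.1436*t^3 - 27.4158*t^2 - 15.3864*t - 27.6864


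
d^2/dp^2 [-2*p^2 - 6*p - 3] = -4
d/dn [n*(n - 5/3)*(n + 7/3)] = 3*n^2 + 4*n/3 - 35/9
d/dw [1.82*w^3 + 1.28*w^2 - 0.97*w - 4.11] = 5.46*w^2 + 2.56*w - 0.97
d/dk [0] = 0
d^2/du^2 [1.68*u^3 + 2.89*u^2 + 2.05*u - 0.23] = 10.08*u + 5.78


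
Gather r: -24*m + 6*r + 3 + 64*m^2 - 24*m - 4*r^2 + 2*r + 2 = 64*m^2 - 48*m - 4*r^2 + 8*r + 5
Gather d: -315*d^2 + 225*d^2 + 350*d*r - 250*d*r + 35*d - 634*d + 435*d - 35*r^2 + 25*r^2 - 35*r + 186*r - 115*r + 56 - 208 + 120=-90*d^2 + d*(100*r - 164) - 10*r^2 + 36*r - 32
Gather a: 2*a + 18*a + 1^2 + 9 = 20*a + 10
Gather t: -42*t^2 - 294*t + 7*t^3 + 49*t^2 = 7*t^3 + 7*t^2 - 294*t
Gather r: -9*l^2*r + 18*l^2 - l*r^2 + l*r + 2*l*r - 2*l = 18*l^2 - l*r^2 - 2*l + r*(-9*l^2 + 3*l)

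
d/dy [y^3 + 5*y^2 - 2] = y*(3*y + 10)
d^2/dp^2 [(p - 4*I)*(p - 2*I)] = 2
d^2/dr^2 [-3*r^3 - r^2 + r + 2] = -18*r - 2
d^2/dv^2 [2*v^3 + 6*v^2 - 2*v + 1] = 12*v + 12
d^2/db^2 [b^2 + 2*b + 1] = 2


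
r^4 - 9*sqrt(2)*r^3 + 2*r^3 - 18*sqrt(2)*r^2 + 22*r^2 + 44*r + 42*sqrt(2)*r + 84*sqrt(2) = (r + 2)*(r - 7*sqrt(2))*(r - 3*sqrt(2))*(r + sqrt(2))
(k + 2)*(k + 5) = k^2 + 7*k + 10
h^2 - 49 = (h - 7)*(h + 7)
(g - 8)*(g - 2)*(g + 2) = g^3 - 8*g^2 - 4*g + 32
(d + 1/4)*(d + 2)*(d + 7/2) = d^3 + 23*d^2/4 + 67*d/8 + 7/4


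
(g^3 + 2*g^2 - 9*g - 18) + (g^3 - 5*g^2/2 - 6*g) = 2*g^3 - g^2/2 - 15*g - 18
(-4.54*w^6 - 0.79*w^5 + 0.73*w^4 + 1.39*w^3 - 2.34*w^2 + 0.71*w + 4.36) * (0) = 0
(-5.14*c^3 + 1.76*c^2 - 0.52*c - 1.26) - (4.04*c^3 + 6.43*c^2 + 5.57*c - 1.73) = -9.18*c^3 - 4.67*c^2 - 6.09*c + 0.47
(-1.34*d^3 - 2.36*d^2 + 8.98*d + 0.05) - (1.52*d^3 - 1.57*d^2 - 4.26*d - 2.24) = -2.86*d^3 - 0.79*d^2 + 13.24*d + 2.29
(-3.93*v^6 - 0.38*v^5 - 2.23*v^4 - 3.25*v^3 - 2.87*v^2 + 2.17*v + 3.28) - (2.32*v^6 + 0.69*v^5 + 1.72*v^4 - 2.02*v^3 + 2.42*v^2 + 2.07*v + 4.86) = -6.25*v^6 - 1.07*v^5 - 3.95*v^4 - 1.23*v^3 - 5.29*v^2 + 0.1*v - 1.58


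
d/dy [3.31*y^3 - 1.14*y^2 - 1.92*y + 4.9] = 9.93*y^2 - 2.28*y - 1.92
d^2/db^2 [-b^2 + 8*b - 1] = -2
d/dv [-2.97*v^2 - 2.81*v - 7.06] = -5.94*v - 2.81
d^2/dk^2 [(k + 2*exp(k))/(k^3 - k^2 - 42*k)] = 2*(-k^2*(-k^2 + k + 42)^2*exp(k) + k*(-(k + 2*exp(k))*(3*k - 1) + (2*exp(k) + 1)*(-3*k^2 + 2*k + 42))*(-k^2 + k + 42) - (k + 2*exp(k))*(-3*k^2 + 2*k + 42)^2)/(k^3*(-k^2 + k + 42)^3)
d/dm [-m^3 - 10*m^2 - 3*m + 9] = -3*m^2 - 20*m - 3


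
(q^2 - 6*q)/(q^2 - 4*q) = (q - 6)/(q - 4)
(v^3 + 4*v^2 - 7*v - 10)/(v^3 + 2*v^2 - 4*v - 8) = (v^2 + 6*v + 5)/(v^2 + 4*v + 4)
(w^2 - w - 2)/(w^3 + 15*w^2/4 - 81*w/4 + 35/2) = 4*(w + 1)/(4*w^2 + 23*w - 35)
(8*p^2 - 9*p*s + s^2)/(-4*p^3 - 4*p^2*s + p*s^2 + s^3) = (-8*p^2 + 9*p*s - s^2)/(4*p^3 + 4*p^2*s - p*s^2 - s^3)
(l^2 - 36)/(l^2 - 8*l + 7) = (l^2 - 36)/(l^2 - 8*l + 7)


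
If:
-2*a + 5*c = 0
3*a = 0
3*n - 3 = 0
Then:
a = 0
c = 0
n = 1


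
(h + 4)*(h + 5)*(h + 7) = h^3 + 16*h^2 + 83*h + 140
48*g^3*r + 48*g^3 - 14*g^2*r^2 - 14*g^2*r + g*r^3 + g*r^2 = (-8*g + r)*(-6*g + r)*(g*r + g)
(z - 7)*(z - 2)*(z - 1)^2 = z^4 - 11*z^3 + 33*z^2 - 37*z + 14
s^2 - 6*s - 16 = (s - 8)*(s + 2)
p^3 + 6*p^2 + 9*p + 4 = (p + 1)^2*(p + 4)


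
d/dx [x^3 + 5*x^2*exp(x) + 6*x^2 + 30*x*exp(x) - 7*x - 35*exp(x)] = 5*x^2*exp(x) + 3*x^2 + 40*x*exp(x) + 12*x - 5*exp(x) - 7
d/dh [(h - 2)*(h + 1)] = 2*h - 1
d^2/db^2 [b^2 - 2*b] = 2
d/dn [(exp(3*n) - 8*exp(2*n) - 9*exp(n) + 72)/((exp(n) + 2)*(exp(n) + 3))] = (exp(2*n) + 4*exp(n) - 46)*exp(n)/(exp(2*n) + 4*exp(n) + 4)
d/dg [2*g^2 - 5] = 4*g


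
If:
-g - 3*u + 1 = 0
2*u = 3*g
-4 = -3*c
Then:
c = 4/3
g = 2/11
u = 3/11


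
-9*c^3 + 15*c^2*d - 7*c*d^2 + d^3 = (-3*c + d)^2*(-c + d)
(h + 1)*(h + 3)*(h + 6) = h^3 + 10*h^2 + 27*h + 18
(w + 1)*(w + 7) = w^2 + 8*w + 7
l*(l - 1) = l^2 - l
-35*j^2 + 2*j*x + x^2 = (-5*j + x)*(7*j + x)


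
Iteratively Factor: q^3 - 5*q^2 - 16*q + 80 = (q - 4)*(q^2 - q - 20) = (q - 5)*(q - 4)*(q + 4)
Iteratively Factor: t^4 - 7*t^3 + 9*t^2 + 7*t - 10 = (t - 5)*(t^3 - 2*t^2 - t + 2) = (t - 5)*(t - 2)*(t^2 - 1) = (t - 5)*(t - 2)*(t - 1)*(t + 1)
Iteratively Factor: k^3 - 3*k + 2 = (k - 1)*(k^2 + k - 2) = (k - 1)*(k + 2)*(k - 1)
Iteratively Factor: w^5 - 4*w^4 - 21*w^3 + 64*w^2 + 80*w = (w - 5)*(w^4 + w^3 - 16*w^2 - 16*w) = (w - 5)*(w + 1)*(w^3 - 16*w) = (w - 5)*(w + 1)*(w + 4)*(w^2 - 4*w) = w*(w - 5)*(w + 1)*(w + 4)*(w - 4)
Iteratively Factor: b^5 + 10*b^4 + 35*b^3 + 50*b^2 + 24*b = (b + 1)*(b^4 + 9*b^3 + 26*b^2 + 24*b) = (b + 1)*(b + 3)*(b^3 + 6*b^2 + 8*b) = (b + 1)*(b + 3)*(b + 4)*(b^2 + 2*b) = (b + 1)*(b + 2)*(b + 3)*(b + 4)*(b)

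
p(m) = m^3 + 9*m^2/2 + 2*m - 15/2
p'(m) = 3*m^2 + 9*m + 2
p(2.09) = 25.47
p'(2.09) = 33.91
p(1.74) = 14.87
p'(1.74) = 26.74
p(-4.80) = -24.01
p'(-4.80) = 27.92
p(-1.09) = -5.63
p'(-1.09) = -4.25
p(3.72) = 113.69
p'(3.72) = 77.00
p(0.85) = -1.93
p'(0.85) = 11.82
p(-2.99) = 0.02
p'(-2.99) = 1.91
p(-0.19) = -7.72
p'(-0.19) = 0.40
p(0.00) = -7.50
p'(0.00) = 2.00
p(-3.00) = 0.00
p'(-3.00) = 2.00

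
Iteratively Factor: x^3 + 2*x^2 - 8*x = (x)*(x^2 + 2*x - 8) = x*(x - 2)*(x + 4)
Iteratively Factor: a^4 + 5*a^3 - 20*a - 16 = (a - 2)*(a^3 + 7*a^2 + 14*a + 8) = (a - 2)*(a + 2)*(a^2 + 5*a + 4) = (a - 2)*(a + 2)*(a + 4)*(a + 1)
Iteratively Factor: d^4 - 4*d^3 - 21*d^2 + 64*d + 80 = (d + 4)*(d^3 - 8*d^2 + 11*d + 20) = (d - 5)*(d + 4)*(d^2 - 3*d - 4) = (d - 5)*(d - 4)*(d + 4)*(d + 1)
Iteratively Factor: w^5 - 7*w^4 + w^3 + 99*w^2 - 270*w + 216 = (w - 3)*(w^4 - 4*w^3 - 11*w^2 + 66*w - 72) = (w - 3)^2*(w^3 - w^2 - 14*w + 24) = (w - 3)^3*(w^2 + 2*w - 8) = (w - 3)^3*(w - 2)*(w + 4)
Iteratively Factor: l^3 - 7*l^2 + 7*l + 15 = (l + 1)*(l^2 - 8*l + 15) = (l - 3)*(l + 1)*(l - 5)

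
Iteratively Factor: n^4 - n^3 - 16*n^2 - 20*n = (n + 2)*(n^3 - 3*n^2 - 10*n) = (n + 2)^2*(n^2 - 5*n) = n*(n + 2)^2*(n - 5)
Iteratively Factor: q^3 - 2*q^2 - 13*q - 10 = (q - 5)*(q^2 + 3*q + 2) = (q - 5)*(q + 2)*(q + 1)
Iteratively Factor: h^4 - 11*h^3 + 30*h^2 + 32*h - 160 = (h - 4)*(h^3 - 7*h^2 + 2*h + 40) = (h - 5)*(h - 4)*(h^2 - 2*h - 8) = (h - 5)*(h - 4)^2*(h + 2)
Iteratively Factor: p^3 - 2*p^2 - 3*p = (p + 1)*(p^2 - 3*p) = p*(p + 1)*(p - 3)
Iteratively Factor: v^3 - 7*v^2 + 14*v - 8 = (v - 1)*(v^2 - 6*v + 8) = (v - 4)*(v - 1)*(v - 2)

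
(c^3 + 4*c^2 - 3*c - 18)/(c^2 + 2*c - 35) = (c^3 + 4*c^2 - 3*c - 18)/(c^2 + 2*c - 35)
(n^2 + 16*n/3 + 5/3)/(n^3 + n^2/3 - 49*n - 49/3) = (n + 5)/(n^2 - 49)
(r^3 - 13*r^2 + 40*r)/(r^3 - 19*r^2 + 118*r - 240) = r/(r - 6)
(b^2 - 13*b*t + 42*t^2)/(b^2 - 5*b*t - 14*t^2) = (b - 6*t)/(b + 2*t)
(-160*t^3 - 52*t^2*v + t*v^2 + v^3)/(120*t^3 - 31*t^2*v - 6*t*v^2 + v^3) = (-4*t - v)/(3*t - v)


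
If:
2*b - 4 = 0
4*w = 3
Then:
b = 2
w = 3/4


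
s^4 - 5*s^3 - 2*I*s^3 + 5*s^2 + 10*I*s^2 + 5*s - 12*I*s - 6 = (s - 3)*(s - 2)*(s - I)^2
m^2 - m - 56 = (m - 8)*(m + 7)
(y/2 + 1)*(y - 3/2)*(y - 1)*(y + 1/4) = y^4/2 - y^3/8 - 29*y^2/16 + 17*y/16 + 3/8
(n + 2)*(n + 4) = n^2 + 6*n + 8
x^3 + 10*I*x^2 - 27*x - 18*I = (x + I)*(x + 3*I)*(x + 6*I)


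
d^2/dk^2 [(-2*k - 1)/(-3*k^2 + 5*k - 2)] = 2*((7 - 18*k)*(3*k^2 - 5*k + 2) + (2*k + 1)*(6*k - 5)^2)/(3*k^2 - 5*k + 2)^3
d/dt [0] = 0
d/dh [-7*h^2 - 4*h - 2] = -14*h - 4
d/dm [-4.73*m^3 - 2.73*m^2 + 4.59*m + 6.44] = -14.19*m^2 - 5.46*m + 4.59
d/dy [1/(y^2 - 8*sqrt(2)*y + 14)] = 2*(-y + 4*sqrt(2))/(y^2 - 8*sqrt(2)*y + 14)^2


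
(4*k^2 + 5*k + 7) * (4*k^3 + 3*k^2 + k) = 16*k^5 + 32*k^4 + 47*k^3 + 26*k^2 + 7*k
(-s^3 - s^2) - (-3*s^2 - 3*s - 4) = -s^3 + 2*s^2 + 3*s + 4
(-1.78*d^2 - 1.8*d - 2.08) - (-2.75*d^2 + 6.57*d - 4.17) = 0.97*d^2 - 8.37*d + 2.09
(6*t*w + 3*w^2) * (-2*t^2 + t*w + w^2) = -12*t^3*w + 9*t*w^3 + 3*w^4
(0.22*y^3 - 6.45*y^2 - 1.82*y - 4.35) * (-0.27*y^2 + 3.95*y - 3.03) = -0.0594*y^5 + 2.6105*y^4 - 25.6527*y^3 + 13.529*y^2 - 11.6679*y + 13.1805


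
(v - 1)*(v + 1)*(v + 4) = v^3 + 4*v^2 - v - 4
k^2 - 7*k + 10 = (k - 5)*(k - 2)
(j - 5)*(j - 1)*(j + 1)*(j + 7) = j^4 + 2*j^3 - 36*j^2 - 2*j + 35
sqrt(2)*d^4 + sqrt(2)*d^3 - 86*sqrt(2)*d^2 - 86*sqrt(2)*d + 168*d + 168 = (d - 6*sqrt(2))*(d - sqrt(2))*(d + 7*sqrt(2))*(sqrt(2)*d + sqrt(2))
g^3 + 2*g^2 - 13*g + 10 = (g - 2)*(g - 1)*(g + 5)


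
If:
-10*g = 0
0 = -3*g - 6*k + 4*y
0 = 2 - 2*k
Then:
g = 0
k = 1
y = 3/2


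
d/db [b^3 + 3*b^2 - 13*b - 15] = 3*b^2 + 6*b - 13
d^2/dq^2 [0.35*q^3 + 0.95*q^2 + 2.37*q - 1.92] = 2.1*q + 1.9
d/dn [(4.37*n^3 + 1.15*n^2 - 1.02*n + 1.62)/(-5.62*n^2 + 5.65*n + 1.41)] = (-24.5594*n^4 + 49.381*n^3 + 19.2502*n^2 + 21.4518*n - 10.5912)/(31.5844*n^4 - 63.506*n^3 + 16.0741*n^2 + 15.933*n + 1.9881)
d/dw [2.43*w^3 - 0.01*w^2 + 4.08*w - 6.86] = 7.29*w^2 - 0.02*w + 4.08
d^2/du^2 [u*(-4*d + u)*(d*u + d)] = 2*d*(-4*d + 3*u + 1)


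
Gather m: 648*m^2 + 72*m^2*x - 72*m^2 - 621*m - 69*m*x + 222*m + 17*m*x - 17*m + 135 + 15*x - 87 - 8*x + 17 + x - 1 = m^2*(72*x + 576) + m*(-52*x - 416) + 8*x + 64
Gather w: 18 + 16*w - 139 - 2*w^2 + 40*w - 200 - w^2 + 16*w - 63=-3*w^2 + 72*w - 384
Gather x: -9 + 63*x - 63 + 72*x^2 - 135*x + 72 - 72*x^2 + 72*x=0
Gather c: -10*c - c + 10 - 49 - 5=-11*c - 44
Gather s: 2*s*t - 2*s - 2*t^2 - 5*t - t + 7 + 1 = s*(2*t - 2) - 2*t^2 - 6*t + 8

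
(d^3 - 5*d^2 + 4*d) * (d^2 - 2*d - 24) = d^5 - 7*d^4 - 10*d^3 + 112*d^2 - 96*d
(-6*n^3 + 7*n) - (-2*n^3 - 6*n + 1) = -4*n^3 + 13*n - 1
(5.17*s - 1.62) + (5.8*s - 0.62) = 10.97*s - 2.24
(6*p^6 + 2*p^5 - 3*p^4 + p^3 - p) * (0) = 0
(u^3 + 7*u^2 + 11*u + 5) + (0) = u^3 + 7*u^2 + 11*u + 5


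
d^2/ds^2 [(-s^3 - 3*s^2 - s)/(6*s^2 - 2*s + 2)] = 2*(-8*s^3 + 15*s^2 + 3*s - 2)/(27*s^6 - 27*s^5 + 36*s^4 - 19*s^3 + 12*s^2 - 3*s + 1)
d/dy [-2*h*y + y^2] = -2*h + 2*y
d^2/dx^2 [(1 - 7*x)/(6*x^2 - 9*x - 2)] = 6*(3*(4*x - 3)^2*(7*x - 1) + (42*x - 23)*(-6*x^2 + 9*x + 2))/(-6*x^2 + 9*x + 2)^3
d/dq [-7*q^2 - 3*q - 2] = -14*q - 3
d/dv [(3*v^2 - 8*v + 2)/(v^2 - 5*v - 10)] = (-7*v^2 - 64*v + 90)/(v^4 - 10*v^3 + 5*v^2 + 100*v + 100)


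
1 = 1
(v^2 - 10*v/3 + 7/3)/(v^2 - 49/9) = 3*(v - 1)/(3*v + 7)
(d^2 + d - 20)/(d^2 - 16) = (d + 5)/(d + 4)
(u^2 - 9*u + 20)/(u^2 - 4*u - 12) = (-u^2 + 9*u - 20)/(-u^2 + 4*u + 12)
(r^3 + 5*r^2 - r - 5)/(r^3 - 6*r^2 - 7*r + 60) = (r^3 + 5*r^2 - r - 5)/(r^3 - 6*r^2 - 7*r + 60)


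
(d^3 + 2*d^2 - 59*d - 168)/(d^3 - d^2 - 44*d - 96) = (d + 7)/(d + 4)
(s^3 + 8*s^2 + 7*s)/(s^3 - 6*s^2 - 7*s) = (s + 7)/(s - 7)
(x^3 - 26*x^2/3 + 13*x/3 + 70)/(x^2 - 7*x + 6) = (3*x^2 - 8*x - 35)/(3*(x - 1))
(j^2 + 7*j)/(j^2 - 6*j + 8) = j*(j + 7)/(j^2 - 6*j + 8)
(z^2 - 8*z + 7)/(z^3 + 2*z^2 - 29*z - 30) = (z^2 - 8*z + 7)/(z^3 + 2*z^2 - 29*z - 30)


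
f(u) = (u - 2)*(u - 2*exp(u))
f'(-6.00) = -13.97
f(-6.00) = 48.04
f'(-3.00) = -7.60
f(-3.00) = 15.50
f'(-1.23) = -3.16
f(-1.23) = 5.86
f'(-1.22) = -3.13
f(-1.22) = 5.83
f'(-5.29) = -12.52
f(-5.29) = 38.64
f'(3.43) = -145.20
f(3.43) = -83.40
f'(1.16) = -0.70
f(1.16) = 4.38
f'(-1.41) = -3.64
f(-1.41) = 6.47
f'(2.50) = -33.55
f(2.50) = -10.93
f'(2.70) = -47.19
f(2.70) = -18.94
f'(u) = u + (1 - 2*exp(u))*(u - 2) - 2*exp(u) = -2*u*exp(u) + 2*u + 2*exp(u) - 2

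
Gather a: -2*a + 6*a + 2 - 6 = 4*a - 4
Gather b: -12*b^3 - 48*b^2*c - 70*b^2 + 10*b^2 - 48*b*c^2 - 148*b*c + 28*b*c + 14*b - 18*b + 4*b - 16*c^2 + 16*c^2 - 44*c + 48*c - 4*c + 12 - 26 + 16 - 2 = -12*b^3 + b^2*(-48*c - 60) + b*(-48*c^2 - 120*c)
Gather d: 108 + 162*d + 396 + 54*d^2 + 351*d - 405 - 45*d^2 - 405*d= 9*d^2 + 108*d + 99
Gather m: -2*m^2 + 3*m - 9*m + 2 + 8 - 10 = -2*m^2 - 6*m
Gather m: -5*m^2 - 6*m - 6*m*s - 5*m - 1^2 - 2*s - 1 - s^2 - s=-5*m^2 + m*(-6*s - 11) - s^2 - 3*s - 2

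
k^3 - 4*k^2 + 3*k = k*(k - 3)*(k - 1)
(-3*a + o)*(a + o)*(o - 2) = -3*a^2*o + 6*a^2 - 2*a*o^2 + 4*a*o + o^3 - 2*o^2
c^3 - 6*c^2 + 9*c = c*(c - 3)^2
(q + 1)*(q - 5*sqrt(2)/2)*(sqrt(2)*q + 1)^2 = 2*q^4 - 3*sqrt(2)*q^3 + 2*q^3 - 9*q^2 - 3*sqrt(2)*q^2 - 9*q - 5*sqrt(2)*q/2 - 5*sqrt(2)/2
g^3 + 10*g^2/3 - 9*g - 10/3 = (g - 2)*(g + 1/3)*(g + 5)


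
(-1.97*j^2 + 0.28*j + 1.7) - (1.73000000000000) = -1.97*j^2 + 0.28*j - 0.03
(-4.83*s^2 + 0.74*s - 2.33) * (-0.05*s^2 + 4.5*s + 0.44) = 0.2415*s^4 - 21.772*s^3 + 1.3213*s^2 - 10.1594*s - 1.0252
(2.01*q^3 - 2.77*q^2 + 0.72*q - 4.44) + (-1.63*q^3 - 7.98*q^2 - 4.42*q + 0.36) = 0.38*q^3 - 10.75*q^2 - 3.7*q - 4.08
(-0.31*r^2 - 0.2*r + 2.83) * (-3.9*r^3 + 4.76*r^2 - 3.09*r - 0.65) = 1.209*r^5 - 0.6956*r^4 - 11.0311*r^3 + 14.2903*r^2 - 8.6147*r - 1.8395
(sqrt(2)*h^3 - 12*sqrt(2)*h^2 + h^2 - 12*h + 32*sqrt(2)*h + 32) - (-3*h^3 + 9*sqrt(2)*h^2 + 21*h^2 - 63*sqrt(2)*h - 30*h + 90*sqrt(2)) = sqrt(2)*h^3 + 3*h^3 - 21*sqrt(2)*h^2 - 20*h^2 + 18*h + 95*sqrt(2)*h - 90*sqrt(2) + 32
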